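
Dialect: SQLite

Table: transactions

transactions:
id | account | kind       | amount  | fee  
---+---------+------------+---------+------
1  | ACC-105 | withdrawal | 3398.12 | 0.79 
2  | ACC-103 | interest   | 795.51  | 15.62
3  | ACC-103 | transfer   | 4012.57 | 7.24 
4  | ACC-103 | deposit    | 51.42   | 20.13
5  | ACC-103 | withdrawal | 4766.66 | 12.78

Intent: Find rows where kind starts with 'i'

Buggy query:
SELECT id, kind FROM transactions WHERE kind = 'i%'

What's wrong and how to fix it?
Bug: '=' compares the literal string including the % character; pattern matching needs LIKE

Fix: Use LIKE for wildcard pattern matching

Corrected query:
SELECT id, kind FROM transactions WHERE kind LIKE 'i%'

Result:
id | kind    
---+---------
2  | interest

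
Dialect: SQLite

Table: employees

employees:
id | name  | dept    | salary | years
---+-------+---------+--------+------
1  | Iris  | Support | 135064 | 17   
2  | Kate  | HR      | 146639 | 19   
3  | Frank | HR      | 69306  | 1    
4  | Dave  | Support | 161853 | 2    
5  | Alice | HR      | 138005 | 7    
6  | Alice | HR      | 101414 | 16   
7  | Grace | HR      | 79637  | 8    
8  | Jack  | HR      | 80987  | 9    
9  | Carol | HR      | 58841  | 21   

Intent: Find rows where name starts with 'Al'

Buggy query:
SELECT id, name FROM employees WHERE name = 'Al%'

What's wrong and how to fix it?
Bug: '=' compares the literal string including the % character; pattern matching needs LIKE

Fix: Use LIKE for wildcard pattern matching

Corrected query:
SELECT id, name FROM employees WHERE name LIKE 'Al%'

Result:
id | name 
---+------
5  | Alice
6  | Alice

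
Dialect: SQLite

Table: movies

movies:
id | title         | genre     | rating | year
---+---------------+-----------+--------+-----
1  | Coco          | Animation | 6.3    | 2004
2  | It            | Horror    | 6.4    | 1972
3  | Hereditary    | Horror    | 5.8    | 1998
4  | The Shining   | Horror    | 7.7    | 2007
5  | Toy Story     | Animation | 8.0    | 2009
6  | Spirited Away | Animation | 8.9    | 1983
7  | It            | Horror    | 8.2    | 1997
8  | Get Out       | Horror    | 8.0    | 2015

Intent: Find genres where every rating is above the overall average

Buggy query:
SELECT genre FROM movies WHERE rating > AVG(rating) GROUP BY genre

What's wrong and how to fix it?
Bug: AVG() is an aggregate; it can't sit directly in WHERE

Fix: Use a subquery for AVG and a HAVING MIN(...) filter so the condition holds for every row in the group

Corrected query:
SELECT genre FROM movies GROUP BY genre HAVING MIN(rating) > (SELECT AVG(rating) FROM movies)

Result:
(no rows)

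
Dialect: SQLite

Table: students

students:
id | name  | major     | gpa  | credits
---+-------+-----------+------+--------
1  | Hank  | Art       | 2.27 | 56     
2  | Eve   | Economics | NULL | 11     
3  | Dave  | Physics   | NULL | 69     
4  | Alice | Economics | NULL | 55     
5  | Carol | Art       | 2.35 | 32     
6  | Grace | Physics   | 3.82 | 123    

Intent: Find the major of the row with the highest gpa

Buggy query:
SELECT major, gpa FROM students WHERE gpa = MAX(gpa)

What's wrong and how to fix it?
Bug: MAX(gpa) is an aggregate and cannot be used directly in WHERE

Fix: Use a subquery: WHERE gpa = (SELECT MAX(gpa) FROM students)

Corrected query:
SELECT major, gpa FROM students WHERE gpa = (SELECT MAX(gpa) FROM students)

Result:
major   | gpa 
--------+-----
Physics | 3.82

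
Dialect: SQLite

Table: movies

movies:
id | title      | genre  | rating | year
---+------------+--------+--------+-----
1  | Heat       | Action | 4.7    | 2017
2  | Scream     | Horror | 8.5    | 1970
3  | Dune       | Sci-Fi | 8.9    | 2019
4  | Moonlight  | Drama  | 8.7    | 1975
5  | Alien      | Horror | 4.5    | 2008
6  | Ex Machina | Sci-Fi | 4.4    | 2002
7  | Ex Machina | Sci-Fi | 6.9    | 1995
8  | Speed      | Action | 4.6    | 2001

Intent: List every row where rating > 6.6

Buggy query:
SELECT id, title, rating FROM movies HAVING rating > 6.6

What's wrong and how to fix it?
Bug: HAVING filters the output of aggregation, but this query has no GROUP BY and no aggregate functions, so SQLite rejects it (HAVING clause on a non-aggregate query); the condition here is per row

Fix: Use WHERE for row-level filtering

Corrected query:
SELECT id, title, rating FROM movies WHERE rating > 6.6

Result:
id | title      | rating
---+------------+-------
2  | Scream     | 8.5   
3  | Dune       | 8.9   
4  | Moonlight  | 8.7   
7  | Ex Machina | 6.9   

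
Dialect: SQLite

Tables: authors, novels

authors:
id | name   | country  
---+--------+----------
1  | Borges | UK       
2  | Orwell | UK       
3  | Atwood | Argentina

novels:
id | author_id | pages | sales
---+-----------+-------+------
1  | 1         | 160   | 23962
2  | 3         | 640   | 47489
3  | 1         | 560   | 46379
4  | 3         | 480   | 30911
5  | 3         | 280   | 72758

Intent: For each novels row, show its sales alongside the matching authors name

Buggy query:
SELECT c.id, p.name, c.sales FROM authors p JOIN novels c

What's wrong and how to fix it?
Bug: Missing join condition: each novels row is matched to all authors rows instead of just its own

Fix: Add ON c.author_id = p.id to the JOIN

Corrected query:
SELECT c.id, p.name, c.sales FROM authors p JOIN novels c ON c.author_id = p.id

Result:
id | name   | sales
---+--------+------
1  | Borges | 23962
2  | Atwood | 47489
3  | Borges | 46379
4  | Atwood | 30911
5  | Atwood | 72758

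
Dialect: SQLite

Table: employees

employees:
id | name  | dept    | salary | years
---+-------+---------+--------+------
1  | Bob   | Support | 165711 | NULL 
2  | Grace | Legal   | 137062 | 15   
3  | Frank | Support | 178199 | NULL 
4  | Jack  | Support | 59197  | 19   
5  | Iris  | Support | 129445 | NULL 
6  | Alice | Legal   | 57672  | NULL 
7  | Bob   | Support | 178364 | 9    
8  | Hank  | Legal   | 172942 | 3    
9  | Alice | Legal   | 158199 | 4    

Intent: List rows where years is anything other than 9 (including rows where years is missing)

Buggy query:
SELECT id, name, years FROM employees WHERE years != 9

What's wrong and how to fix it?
Bug: 'years != 9' is unknown when years is NULL, so NULL rows are silently excluded

Fix: Handle NULL separately with IS NULL alongside the inequality

Corrected query:
SELECT id, name, years FROM employees WHERE years != 9 OR years IS NULL

Result:
id | name  | years
---+-------+------
1  | Bob   | NULL 
2  | Grace | 15   
3  | Frank | NULL 
4  | Jack  | 19   
5  | Iris  | NULL 
6  | Alice | NULL 
8  | Hank  | 3    
9  | Alice | 4    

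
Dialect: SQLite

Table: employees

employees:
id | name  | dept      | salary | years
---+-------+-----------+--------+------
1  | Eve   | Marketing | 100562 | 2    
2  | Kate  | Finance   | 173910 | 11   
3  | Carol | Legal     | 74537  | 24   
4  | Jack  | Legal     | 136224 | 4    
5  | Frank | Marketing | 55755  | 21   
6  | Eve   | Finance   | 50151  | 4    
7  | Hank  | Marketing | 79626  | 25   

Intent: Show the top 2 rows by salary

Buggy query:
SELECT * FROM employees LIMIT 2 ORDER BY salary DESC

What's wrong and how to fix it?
Bug: ORDER BY cannot follow LIMIT; LIMIT is the final clause

Fix: Sort with ORDER BY, then apply LIMIT

Corrected query:
SELECT * FROM employees ORDER BY salary DESC LIMIT 2

Result:
id | name | dept    | salary | years
---+------+---------+--------+------
2  | Kate | Finance | 173910 | 11   
4  | Jack | Legal   | 136224 | 4    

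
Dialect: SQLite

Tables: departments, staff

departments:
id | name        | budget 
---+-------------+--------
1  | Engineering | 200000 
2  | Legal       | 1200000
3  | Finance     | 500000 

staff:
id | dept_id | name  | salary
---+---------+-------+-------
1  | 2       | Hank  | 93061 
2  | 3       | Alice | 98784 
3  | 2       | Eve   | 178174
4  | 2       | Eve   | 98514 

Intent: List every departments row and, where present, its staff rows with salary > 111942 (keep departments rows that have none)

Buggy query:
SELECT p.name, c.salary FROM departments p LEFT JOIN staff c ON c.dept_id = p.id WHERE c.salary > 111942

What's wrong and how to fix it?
Bug: Filtering c.salary in WHERE discards the NULL rows produced by LEFT JOIN, turning it into an inner join

Fix: Move the right-table condition into the ON clause so unmatched parents are kept

Corrected query:
SELECT p.name, c.salary FROM departments p LEFT JOIN staff c ON c.dept_id = p.id AND c.salary > 111942

Result:
name        | salary
------------+-------
Engineering | NULL  
Legal       | 178174
Finance     | NULL  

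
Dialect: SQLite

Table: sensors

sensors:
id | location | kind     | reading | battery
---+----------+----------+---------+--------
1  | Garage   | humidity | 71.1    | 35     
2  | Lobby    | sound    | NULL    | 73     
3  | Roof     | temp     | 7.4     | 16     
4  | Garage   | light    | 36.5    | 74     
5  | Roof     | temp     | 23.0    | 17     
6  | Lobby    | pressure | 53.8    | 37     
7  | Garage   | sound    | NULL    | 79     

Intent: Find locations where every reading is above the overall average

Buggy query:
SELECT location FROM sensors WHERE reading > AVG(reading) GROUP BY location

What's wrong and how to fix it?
Bug: AVG() is an aggregate; it can't sit directly in WHERE

Fix: Use a subquery for AVG and a HAVING MIN(...) filter so the condition holds for every row in the group

Corrected query:
SELECT location FROM sensors GROUP BY location HAVING MIN(reading) > (SELECT AVG(reading) FROM sensors)

Result:
location
--------
Lobby   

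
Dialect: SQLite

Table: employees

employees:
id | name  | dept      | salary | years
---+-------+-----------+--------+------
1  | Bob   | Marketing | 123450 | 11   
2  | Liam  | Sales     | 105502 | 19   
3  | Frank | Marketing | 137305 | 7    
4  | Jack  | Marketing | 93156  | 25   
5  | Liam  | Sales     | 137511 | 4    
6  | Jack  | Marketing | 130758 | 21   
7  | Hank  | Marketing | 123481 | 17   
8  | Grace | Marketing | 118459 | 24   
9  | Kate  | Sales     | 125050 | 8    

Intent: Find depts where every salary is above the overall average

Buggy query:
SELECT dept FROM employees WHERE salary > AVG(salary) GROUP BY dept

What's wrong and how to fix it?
Bug: WHERE evaluates per row before aggregation, so AVG() is unavailable

Fix: Compute the overall average in a scalar subquery and compare each group's MIN against it in HAVING

Corrected query:
SELECT dept FROM employees GROUP BY dept HAVING MIN(salary) > (SELECT AVG(salary) FROM employees)

Result:
(no rows)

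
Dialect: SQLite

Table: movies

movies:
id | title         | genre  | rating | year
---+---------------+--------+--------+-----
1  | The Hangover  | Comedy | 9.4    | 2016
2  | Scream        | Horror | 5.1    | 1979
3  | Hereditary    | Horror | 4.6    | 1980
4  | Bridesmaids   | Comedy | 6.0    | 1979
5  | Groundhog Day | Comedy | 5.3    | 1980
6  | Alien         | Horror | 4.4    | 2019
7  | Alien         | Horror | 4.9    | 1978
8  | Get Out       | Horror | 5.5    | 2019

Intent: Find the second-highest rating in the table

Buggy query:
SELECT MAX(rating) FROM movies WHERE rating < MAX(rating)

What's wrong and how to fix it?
Bug: MAX(rating) on the right of the comparison is an aggregate-in-WHERE error

Fix: Put the inner MAX in a scalar subquery

Corrected query:
SELECT MAX(rating) FROM movies WHERE rating < (SELECT MAX(rating) FROM movies)

Result:
MAX(rating)
-----------
6          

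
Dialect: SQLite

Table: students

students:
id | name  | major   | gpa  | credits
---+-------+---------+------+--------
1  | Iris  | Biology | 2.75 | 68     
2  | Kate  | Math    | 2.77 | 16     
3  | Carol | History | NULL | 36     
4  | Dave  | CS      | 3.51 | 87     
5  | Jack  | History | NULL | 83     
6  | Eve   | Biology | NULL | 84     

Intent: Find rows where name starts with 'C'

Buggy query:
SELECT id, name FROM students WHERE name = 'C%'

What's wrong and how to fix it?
Bug: Wildcards only work with LIKE; '=' treats '%' as a literal character

Fix: Use LIKE for wildcard pattern matching

Corrected query:
SELECT id, name FROM students WHERE name LIKE 'C%'

Result:
id | name 
---+------
3  | Carol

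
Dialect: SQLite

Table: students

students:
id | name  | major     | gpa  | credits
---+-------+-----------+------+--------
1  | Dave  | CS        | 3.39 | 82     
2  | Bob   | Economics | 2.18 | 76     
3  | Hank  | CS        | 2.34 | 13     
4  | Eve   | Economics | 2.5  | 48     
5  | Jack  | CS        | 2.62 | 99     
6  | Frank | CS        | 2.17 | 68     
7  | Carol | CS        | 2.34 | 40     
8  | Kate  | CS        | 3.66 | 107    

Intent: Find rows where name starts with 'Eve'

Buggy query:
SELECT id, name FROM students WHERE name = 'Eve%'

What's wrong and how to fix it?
Bug: Wildcards only work with LIKE; '=' treats '%' as a literal character

Fix: Use LIKE for wildcard pattern matching

Corrected query:
SELECT id, name FROM students WHERE name LIKE 'Eve%'

Result:
id | name
---+-----
4  | Eve 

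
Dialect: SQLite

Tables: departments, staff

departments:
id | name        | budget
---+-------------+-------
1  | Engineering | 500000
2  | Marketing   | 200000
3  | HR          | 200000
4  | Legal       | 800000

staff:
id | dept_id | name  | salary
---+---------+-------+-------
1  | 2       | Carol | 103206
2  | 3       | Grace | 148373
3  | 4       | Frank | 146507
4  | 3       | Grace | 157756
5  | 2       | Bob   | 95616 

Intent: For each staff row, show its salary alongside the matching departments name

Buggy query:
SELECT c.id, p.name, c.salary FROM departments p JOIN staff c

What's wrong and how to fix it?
Bug: Missing join condition: each staff row is matched to all departments rows instead of just its own

Fix: Specify the join condition linking the foreign key to the parent id

Corrected query:
SELECT c.id, p.name, c.salary FROM departments p JOIN staff c ON c.dept_id = p.id

Result:
id | name      | salary
---+-----------+-------
1  | Marketing | 103206
2  | HR        | 148373
3  | Legal     | 146507
4  | HR        | 157756
5  | Marketing | 95616 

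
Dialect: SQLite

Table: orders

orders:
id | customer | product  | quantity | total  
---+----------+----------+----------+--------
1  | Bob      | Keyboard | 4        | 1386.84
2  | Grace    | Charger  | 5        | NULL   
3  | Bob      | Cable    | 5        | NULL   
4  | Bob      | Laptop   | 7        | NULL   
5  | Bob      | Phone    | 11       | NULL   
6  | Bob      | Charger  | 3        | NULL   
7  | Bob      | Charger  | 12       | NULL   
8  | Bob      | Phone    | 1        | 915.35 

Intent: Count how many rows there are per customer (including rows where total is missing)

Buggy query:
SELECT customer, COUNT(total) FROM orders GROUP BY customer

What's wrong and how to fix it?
Bug: COUNT(total) skips NULLs, so groups with missing total are undercounted

Fix: Use COUNT(*) to count all rows regardless of NULL

Corrected query:
SELECT customer, COUNT(*) FROM orders GROUP BY customer

Result:
customer | COUNT(*)
---------+---------
Bob      | 7       
Grace    | 1       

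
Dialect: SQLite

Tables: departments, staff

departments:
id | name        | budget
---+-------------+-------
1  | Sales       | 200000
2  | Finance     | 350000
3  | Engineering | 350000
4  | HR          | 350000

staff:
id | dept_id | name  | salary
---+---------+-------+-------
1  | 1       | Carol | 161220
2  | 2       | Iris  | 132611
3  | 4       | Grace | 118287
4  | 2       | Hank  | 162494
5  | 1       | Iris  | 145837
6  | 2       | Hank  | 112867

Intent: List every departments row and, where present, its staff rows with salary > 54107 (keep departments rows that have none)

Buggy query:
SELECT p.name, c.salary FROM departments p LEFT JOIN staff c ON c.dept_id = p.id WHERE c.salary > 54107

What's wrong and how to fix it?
Bug: A WHERE condition on the right-hand table after LEFT JOIN drops unmatched parents

Fix: Put 'c.salary > 54107' in the JOIN's ON clause instead of WHERE

Corrected query:
SELECT p.name, c.salary FROM departments p LEFT JOIN staff c ON c.dept_id = p.id AND c.salary > 54107

Result:
name        | salary
------------+-------
Sales       | 145837
Sales       | 161220
Finance     | 112867
Finance     | 132611
Finance     | 162494
Engineering | NULL  
HR          | 118287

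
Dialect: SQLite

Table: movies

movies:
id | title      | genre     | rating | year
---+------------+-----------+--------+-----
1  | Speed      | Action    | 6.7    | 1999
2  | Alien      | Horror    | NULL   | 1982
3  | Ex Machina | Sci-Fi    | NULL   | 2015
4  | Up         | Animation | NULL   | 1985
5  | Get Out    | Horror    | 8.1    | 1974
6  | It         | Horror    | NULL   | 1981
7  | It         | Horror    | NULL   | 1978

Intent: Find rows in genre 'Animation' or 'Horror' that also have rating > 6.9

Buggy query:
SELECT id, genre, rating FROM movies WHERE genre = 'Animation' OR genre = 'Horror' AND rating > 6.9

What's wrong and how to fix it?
Bug: AND binds tighter than OR, so this parses as genre = 'Animation' OR (genre = 'Horror' AND rating > 6.9)

Fix: Add parentheses around the OR so the AND applies to both alternatives

Corrected query:
SELECT id, genre, rating FROM movies WHERE (genre = 'Animation' OR genre = 'Horror') AND rating > 6.9

Result:
id | genre  | rating
---+--------+-------
5  | Horror | 8.1   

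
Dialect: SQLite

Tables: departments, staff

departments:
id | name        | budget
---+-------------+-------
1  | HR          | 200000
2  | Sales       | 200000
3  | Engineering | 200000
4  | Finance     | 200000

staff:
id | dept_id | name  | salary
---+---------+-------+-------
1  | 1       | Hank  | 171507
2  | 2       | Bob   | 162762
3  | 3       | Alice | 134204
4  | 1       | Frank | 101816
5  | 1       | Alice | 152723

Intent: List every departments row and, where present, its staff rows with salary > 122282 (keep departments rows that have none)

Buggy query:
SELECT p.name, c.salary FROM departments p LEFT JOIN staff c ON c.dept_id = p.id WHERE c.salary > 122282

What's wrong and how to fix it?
Bug: A WHERE condition on the right-hand table after LEFT JOIN drops unmatched parents

Fix: Put 'c.salary > 122282' in the JOIN's ON clause instead of WHERE

Corrected query:
SELECT p.name, c.salary FROM departments p LEFT JOIN staff c ON c.dept_id = p.id AND c.salary > 122282

Result:
name        | salary
------------+-------
HR          | 152723
HR          | 171507
Sales       | 162762
Engineering | 134204
Finance     | NULL  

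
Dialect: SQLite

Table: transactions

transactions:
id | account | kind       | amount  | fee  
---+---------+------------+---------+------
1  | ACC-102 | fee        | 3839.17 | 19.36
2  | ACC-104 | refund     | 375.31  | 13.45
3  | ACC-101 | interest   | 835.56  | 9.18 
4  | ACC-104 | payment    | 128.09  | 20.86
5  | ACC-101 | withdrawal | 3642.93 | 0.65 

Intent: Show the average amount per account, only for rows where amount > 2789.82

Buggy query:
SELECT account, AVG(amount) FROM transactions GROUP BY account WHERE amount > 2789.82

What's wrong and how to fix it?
Bug: WHERE cannot follow GROUP BY

Fix: Place WHERE between FROM and GROUP BY

Corrected query:
SELECT account, AVG(amount) FROM transactions WHERE amount > 2789.82 GROUP BY account

Result:
account | AVG(amount)
--------+------------
ACC-101 | 3642.93    
ACC-102 | 3839.17    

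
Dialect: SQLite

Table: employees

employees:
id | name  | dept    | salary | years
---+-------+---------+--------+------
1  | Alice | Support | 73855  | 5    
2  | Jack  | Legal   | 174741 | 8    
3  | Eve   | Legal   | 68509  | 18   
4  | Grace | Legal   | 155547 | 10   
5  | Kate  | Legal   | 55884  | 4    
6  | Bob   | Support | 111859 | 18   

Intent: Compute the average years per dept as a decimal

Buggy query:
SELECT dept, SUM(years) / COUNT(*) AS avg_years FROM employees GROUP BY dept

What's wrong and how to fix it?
Bug: Both operands are integers, so '/' performs integer division and truncates

Fix: Multiply by 1.0 (or CAST to REAL) to force floating-point division

Corrected query:
SELECT dept, SUM(years) * 1.0 / COUNT(*) AS avg_years FROM employees GROUP BY dept

Result:
dept    | avg_years
--------+----------
Legal   | 10       
Support | 11.5     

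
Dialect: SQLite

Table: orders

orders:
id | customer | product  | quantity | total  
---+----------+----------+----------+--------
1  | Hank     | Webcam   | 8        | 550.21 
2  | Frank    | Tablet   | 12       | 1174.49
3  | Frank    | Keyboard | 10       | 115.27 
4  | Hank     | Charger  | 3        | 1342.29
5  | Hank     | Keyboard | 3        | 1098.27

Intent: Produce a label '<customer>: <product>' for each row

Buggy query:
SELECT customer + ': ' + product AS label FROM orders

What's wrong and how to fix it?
Bug: '+' is numeric addition; on text columns SQLite converts them to 0 instead of concatenating

Fix: Replace + with || to concatenate text

Corrected query:
SELECT customer || ': ' || product AS label FROM orders

Result:
label          
---------------
Hank: Webcam   
Frank: Tablet  
Frank: Keyboard
Hank: Charger  
Hank: Keyboard 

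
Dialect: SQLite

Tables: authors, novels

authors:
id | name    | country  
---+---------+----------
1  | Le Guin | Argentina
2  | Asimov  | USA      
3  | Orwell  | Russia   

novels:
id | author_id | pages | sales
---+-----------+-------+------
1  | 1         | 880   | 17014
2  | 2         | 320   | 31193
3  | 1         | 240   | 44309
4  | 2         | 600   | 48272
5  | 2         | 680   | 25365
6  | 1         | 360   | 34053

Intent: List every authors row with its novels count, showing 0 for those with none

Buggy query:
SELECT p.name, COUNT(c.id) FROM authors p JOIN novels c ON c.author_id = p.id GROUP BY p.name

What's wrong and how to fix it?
Bug: An inner join excludes parents with zero children

Fix: Switch to LEFT JOIN to retain unmatched parent rows

Corrected query:
SELECT p.name, COUNT(c.id) FROM authors p LEFT JOIN novels c ON c.author_id = p.id GROUP BY p.name

Result:
name    | COUNT(c.id)
--------+------------
Asimov  | 3          
Le Guin | 3          
Orwell  | 0          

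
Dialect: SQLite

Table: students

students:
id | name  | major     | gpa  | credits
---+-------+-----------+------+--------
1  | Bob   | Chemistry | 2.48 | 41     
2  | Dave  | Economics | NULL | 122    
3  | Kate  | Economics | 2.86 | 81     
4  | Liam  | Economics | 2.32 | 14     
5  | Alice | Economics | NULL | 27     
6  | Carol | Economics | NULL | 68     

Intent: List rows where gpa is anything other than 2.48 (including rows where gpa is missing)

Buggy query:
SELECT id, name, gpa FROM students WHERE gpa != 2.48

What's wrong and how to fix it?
Bug: Inequality against NULL is unknown, not true; rows with NULL are dropped

Fix: Add an explicit OR gpa IS NULL to include the missing-value rows

Corrected query:
SELECT id, name, gpa FROM students WHERE gpa != 2.48 OR gpa IS NULL

Result:
id | name  | gpa 
---+-------+-----
2  | Dave  | NULL
3  | Kate  | 2.86
4  | Liam  | 2.32
5  | Alice | NULL
6  | Carol | NULL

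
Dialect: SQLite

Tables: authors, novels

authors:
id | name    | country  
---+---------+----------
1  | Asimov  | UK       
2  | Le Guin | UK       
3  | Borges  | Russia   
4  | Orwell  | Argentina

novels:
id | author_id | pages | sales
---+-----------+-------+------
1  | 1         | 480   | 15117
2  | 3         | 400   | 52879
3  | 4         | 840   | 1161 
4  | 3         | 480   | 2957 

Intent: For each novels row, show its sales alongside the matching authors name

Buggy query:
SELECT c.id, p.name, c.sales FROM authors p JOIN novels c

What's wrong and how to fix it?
Bug: JOIN with no ON clause produces a cartesian product; every novels row pairs with every authors row

Fix: Add ON c.author_id = p.id to the JOIN

Corrected query:
SELECT c.id, p.name, c.sales FROM authors p JOIN novels c ON c.author_id = p.id

Result:
id | name   | sales
---+--------+------
1  | Asimov | 15117
2  | Borges | 52879
3  | Orwell | 1161 
4  | Borges | 2957 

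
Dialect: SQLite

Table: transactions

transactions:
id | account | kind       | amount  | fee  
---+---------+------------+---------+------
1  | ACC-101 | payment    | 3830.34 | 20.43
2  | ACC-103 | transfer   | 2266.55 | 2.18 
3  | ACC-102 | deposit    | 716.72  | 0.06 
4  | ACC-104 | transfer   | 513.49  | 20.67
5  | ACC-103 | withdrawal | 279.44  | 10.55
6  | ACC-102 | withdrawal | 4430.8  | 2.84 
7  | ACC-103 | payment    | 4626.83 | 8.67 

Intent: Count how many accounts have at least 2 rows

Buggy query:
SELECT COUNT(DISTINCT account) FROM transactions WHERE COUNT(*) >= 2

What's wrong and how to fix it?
Bug: COUNT(*) cannot appear in WHERE; the per-group count doesn't exist yet

Fix: Group first with HAVING COUNT(*) >= 2, then COUNT the resulting groups

Corrected query:
SELECT COUNT(*) FROM (SELECT account FROM transactions GROUP BY account HAVING COUNT(*) >= 2)

Result:
COUNT(*)
--------
2       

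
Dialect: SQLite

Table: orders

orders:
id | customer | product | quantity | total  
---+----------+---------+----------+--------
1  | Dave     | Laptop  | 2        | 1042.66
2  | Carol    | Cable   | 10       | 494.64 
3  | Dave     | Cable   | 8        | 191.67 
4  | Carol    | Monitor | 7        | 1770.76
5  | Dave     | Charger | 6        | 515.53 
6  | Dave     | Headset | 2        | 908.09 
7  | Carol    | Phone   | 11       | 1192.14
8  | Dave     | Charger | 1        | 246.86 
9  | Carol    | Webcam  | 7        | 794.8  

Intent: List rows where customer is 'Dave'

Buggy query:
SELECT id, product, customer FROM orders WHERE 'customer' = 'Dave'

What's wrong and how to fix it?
Bug: 'customer' in single quotes is a string literal, not the column; the comparison is literal-vs-literal and never true

Fix: Remove the quotes around the column name (or use double quotes for an identifier)

Corrected query:
SELECT id, product, customer FROM orders WHERE customer = 'Dave'

Result:
id | product | customer
---+---------+---------
1  | Laptop  | Dave    
3  | Cable   | Dave    
5  | Charger | Dave    
6  | Headset | Dave    
8  | Charger | Dave    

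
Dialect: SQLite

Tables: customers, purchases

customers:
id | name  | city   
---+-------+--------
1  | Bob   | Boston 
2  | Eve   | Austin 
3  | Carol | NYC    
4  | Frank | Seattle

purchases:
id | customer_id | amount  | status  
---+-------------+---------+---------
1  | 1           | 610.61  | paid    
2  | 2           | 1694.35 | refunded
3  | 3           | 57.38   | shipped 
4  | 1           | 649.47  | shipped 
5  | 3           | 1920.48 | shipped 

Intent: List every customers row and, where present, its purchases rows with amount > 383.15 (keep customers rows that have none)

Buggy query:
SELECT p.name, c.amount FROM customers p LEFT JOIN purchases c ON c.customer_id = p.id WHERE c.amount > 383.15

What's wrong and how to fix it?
Bug: A WHERE condition on the right-hand table after LEFT JOIN drops unmatched parents

Fix: Put 'c.amount > 383.15' in the JOIN's ON clause instead of WHERE

Corrected query:
SELECT p.name, c.amount FROM customers p LEFT JOIN purchases c ON c.customer_id = p.id AND c.amount > 383.15

Result:
name  | amount 
------+--------
Bob   | 610.61 
Bob   | 649.47 
Eve   | 1694.35
Carol | 1920.48
Frank | NULL   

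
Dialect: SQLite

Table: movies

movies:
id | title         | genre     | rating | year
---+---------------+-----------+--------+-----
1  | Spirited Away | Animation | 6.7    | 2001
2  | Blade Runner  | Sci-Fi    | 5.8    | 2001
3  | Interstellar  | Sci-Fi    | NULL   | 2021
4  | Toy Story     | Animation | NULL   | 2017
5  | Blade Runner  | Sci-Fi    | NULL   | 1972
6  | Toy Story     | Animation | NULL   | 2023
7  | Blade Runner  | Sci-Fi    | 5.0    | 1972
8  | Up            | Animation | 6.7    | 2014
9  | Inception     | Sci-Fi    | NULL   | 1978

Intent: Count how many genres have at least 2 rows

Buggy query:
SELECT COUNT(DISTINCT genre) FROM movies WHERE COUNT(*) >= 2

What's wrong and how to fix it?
Bug: COUNT(*) cannot appear in WHERE; the per-group count doesn't exist yet

Fix: Group first with HAVING COUNT(*) >= 2, then COUNT the resulting groups

Corrected query:
SELECT COUNT(*) FROM (SELECT genre FROM movies GROUP BY genre HAVING COUNT(*) >= 2)

Result:
COUNT(*)
--------
2       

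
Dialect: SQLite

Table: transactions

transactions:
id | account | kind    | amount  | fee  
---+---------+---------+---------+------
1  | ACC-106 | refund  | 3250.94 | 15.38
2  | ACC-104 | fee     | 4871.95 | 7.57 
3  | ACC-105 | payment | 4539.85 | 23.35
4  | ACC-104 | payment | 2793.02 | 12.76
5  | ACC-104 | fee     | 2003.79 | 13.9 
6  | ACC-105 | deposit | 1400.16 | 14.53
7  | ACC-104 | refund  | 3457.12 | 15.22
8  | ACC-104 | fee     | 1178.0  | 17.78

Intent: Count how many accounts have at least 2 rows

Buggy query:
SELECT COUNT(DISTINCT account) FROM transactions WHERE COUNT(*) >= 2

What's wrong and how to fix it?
Bug: COUNT(*) cannot appear in WHERE; the per-group count doesn't exist yet

Fix: Use a subquery that GROUPs and filters with HAVING, then count its rows

Corrected query:
SELECT COUNT(*) FROM (SELECT account FROM transactions GROUP BY account HAVING COUNT(*) >= 2)

Result:
COUNT(*)
--------
2       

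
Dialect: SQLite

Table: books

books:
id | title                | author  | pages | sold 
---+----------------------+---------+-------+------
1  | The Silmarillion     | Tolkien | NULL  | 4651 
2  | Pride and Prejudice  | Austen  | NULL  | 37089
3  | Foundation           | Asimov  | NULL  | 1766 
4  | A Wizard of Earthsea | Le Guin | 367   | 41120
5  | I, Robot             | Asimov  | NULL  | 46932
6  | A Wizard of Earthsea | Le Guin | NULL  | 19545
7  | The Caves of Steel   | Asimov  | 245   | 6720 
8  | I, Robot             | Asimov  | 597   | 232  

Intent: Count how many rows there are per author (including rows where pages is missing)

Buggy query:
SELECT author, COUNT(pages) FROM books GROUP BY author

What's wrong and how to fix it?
Bug: COUNT(column) counts non-NULL values only; rows with NULL pages aren't counted

Fix: Use COUNT(*) to count all rows regardless of NULL

Corrected query:
SELECT author, COUNT(*) FROM books GROUP BY author

Result:
author  | COUNT(*)
--------+---------
Asimov  | 4       
Austen  | 1       
Le Guin | 2       
Tolkien | 1       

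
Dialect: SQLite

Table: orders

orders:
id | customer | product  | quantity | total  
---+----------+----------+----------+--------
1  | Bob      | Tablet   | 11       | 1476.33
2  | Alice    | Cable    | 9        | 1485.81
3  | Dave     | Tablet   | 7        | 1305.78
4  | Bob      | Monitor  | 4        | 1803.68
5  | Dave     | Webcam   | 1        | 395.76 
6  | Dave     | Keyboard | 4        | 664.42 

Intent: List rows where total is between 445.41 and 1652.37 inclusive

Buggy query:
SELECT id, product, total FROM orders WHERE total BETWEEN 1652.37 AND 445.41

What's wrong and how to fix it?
Bug: The bounds are reversed; BETWEEN a AND b requires a <= b to match anything

Fix: Swap the bounds so the smaller value comes first

Corrected query:
SELECT id, product, total FROM orders WHERE total BETWEEN 445.41 AND 1652.37

Result:
id | product  | total  
---+----------+--------
1  | Tablet   | 1476.33
2  | Cable    | 1485.81
3  | Tablet   | 1305.78
6  | Keyboard | 664.42 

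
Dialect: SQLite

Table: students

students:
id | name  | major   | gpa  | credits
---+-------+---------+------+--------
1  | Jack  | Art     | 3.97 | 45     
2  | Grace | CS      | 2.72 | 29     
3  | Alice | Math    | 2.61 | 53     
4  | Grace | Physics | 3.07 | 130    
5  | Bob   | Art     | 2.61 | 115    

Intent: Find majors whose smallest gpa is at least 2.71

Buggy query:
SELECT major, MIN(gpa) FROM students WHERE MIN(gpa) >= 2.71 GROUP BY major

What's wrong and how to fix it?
Bug: MIN() in WHERE is a misuse of aggregate

Fix: Use HAVING for the per-group MIN condition

Corrected query:
SELECT major, MIN(gpa) FROM students GROUP BY major HAVING MIN(gpa) >= 2.71

Result:
major   | MIN(gpa)
--------+---------
CS      | 2.72    
Physics | 3.07    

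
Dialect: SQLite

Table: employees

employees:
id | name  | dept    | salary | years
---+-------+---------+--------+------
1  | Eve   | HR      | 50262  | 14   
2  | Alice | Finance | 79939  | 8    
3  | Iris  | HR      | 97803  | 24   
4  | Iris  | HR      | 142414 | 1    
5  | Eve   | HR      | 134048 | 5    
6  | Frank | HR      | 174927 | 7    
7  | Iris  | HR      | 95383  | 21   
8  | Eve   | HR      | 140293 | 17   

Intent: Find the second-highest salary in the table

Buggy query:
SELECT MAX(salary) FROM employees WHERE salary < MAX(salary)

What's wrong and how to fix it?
Bug: MAX(salary) on the right of the comparison is an aggregate-in-WHERE error

Fix: Put the inner MAX in a scalar subquery

Corrected query:
SELECT MAX(salary) FROM employees WHERE salary < (SELECT MAX(salary) FROM employees)

Result:
MAX(salary)
-----------
142414     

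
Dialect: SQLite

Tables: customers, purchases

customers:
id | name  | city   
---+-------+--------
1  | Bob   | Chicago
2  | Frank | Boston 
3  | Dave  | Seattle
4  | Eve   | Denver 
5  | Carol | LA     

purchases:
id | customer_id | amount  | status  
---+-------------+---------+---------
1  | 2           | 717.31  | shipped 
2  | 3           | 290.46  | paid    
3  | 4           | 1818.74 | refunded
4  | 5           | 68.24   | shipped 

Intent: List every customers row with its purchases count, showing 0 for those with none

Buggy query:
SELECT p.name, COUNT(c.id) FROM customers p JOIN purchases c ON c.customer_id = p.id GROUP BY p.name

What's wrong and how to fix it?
Bug: An inner join excludes parents with zero children

Fix: Switch to LEFT JOIN to retain unmatched parent rows

Corrected query:
SELECT p.name, COUNT(c.id) FROM customers p LEFT JOIN purchases c ON c.customer_id = p.id GROUP BY p.name

Result:
name  | COUNT(c.id)
------+------------
Bob   | 0          
Carol | 1          
Dave  | 1          
Eve   | 1          
Frank | 1          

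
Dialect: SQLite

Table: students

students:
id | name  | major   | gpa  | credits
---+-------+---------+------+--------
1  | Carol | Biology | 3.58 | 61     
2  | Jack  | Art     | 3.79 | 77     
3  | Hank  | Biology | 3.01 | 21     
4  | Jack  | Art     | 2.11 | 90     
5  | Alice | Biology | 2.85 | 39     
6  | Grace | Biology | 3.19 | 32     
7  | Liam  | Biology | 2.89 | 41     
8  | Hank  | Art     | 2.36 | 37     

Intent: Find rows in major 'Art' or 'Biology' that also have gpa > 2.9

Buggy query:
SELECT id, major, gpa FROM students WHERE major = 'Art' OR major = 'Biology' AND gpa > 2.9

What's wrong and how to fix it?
Bug: AND binds tighter than OR, so this parses as major = 'Art' OR (major = 'Biology' AND gpa > 2.9)

Fix: Add parentheses around the OR so the AND applies to both alternatives

Corrected query:
SELECT id, major, gpa FROM students WHERE (major = 'Art' OR major = 'Biology') AND gpa > 2.9

Result:
id | major   | gpa 
---+---------+-----
1  | Biology | 3.58
2  | Art     | 3.79
3  | Biology | 3.01
6  | Biology | 3.19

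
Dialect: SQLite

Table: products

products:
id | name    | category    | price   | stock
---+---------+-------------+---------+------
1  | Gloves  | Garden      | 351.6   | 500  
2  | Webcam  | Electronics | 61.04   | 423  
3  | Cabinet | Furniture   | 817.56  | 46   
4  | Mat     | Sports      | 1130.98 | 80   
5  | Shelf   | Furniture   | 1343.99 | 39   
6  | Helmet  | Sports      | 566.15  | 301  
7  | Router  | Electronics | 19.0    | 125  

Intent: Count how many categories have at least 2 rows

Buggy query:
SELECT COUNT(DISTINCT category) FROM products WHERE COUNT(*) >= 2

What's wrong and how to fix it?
Bug: WHERE filters individual rows, not groups, so a group-level COUNT is invalid there

Fix: Use a subquery that GROUPs and filters with HAVING, then count its rows

Corrected query:
SELECT COUNT(*) FROM (SELECT category FROM products GROUP BY category HAVING COUNT(*) >= 2)

Result:
COUNT(*)
--------
3       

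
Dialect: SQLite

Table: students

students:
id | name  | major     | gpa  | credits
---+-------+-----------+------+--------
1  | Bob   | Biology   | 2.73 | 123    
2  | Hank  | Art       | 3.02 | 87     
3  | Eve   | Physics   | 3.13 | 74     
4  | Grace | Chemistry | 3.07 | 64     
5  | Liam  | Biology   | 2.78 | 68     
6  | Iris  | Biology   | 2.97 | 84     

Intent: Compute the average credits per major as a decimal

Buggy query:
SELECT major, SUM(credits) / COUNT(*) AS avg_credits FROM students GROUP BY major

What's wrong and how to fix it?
Bug: Both operands are integers, so '/' performs integer division and truncates

Fix: Cast one side to REAL so the division keeps the fractional part

Corrected query:
SELECT major, SUM(credits) * 1.0 / COUNT(*) AS avg_credits FROM students GROUP BY major

Result:
major     | avg_credits
----------+------------
Art       | 87         
Biology   | 91.666667  
Chemistry | 64         
Physics   | 74         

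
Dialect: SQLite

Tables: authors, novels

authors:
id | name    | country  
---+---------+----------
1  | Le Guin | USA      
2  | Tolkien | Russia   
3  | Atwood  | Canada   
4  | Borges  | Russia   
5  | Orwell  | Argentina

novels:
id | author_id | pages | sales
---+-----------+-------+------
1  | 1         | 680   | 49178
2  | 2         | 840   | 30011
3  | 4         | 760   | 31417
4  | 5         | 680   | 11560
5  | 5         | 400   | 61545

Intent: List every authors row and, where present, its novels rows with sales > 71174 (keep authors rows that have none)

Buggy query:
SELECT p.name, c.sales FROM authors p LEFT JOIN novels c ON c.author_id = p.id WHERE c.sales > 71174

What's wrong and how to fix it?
Bug: A WHERE condition on the right-hand table after LEFT JOIN drops unmatched parents

Fix: Put 'c.sales > 71174' in the JOIN's ON clause instead of WHERE

Corrected query:
SELECT p.name, c.sales FROM authors p LEFT JOIN novels c ON c.author_id = p.id AND c.sales > 71174

Result:
name    | sales
--------+------
Le Guin | NULL 
Tolkien | NULL 
Atwood  | NULL 
Borges  | NULL 
Orwell  | NULL 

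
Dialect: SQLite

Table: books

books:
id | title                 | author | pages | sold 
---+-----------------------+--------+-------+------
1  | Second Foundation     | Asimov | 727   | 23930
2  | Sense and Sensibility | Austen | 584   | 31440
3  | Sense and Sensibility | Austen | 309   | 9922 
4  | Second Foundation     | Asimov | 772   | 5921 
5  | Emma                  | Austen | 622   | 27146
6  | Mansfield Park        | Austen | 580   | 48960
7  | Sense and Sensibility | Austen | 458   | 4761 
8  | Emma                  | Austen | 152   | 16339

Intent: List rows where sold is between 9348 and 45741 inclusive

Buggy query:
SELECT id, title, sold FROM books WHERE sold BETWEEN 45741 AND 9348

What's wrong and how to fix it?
Bug: The bounds are reversed; BETWEEN a AND b requires a <= b to match anything

Fix: Write BETWEEN 9348 AND 45741

Corrected query:
SELECT id, title, sold FROM books WHERE sold BETWEEN 9348 AND 45741

Result:
id | title                 | sold 
---+-----------------------+------
1  | Second Foundation     | 23930
2  | Sense and Sensibility | 31440
3  | Sense and Sensibility | 9922 
5  | Emma                  | 27146
8  | Emma                  | 16339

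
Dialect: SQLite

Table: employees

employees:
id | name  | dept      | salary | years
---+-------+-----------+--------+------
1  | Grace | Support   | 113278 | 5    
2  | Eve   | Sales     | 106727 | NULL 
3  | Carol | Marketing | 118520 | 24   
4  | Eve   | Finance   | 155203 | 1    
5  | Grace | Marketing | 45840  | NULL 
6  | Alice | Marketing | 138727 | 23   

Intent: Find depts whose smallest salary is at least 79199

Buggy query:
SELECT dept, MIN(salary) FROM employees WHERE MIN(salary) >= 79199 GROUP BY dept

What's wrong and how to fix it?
Bug: MIN() in WHERE is a misuse of aggregate

Fix: Use HAVING for the per-group MIN condition

Corrected query:
SELECT dept, MIN(salary) FROM employees GROUP BY dept HAVING MIN(salary) >= 79199

Result:
dept    | MIN(salary)
--------+------------
Finance | 155203     
Sales   | 106727     
Support | 113278     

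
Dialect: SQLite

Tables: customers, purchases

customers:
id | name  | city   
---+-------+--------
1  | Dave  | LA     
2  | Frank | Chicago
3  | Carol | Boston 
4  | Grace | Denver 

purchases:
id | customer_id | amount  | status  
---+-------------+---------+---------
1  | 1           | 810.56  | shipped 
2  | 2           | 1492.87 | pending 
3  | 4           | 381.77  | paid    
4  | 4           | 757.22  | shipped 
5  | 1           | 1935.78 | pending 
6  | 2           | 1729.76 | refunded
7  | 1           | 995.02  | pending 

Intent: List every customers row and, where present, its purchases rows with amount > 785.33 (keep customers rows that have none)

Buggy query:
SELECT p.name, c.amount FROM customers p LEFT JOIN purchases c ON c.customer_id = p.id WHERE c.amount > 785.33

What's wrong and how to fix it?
Bug: A WHERE condition on the right-hand table after LEFT JOIN drops unmatched parents

Fix: Put 'c.amount > 785.33' in the JOIN's ON clause instead of WHERE

Corrected query:
SELECT p.name, c.amount FROM customers p LEFT JOIN purchases c ON c.customer_id = p.id AND c.amount > 785.33

Result:
name  | amount 
------+--------
Dave  | 810.56 
Dave  | 995.02 
Dave  | 1935.78
Frank | 1492.87
Frank | 1729.76
Carol | NULL   
Grace | NULL   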